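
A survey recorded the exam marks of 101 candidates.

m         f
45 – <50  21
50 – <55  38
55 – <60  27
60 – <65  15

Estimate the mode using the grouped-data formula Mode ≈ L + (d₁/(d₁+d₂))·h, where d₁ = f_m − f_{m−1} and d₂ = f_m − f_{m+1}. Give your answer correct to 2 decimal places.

Modal class: 50 – <55 (highest frequency 38).
d₁ = 38 − 21 = 17, d₂ = 38 − 27 = 11
Mode ≈ 50 + (17/(17+11)) × 5 = 50 + 3.0357 = 53.0357

53.04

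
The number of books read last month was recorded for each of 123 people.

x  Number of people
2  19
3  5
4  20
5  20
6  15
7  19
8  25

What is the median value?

5

Cumulative frequencies: 19, 24, 44, 64, 79, 98, 123
n = 123, so the median is the value in position (n+1)/2 = 62.
Position 62 falls at value 5.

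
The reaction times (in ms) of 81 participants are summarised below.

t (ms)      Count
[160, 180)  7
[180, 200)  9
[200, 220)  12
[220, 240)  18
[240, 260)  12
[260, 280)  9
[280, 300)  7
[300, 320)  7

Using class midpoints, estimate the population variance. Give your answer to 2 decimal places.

1601.59

Midpoints: 170, 190, 210, 230, 250, 270, 290, 310
n = 81, Σfm = 19190, mean = 236.9136
Σfm² = 4676100
Σf(m − x̄)² = Σfm² − (Σfm)²/n = 4676100 − 19190²/81 = 129728.3951
Population variance = 129728.3951 / 81 = 1601.5851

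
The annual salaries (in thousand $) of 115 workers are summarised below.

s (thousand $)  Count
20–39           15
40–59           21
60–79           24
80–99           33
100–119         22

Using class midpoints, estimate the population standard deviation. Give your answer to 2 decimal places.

Midpoints: 29.5, 49.5, 69.5, 89.5, 109.5
n = 115, Σfm = 8512.5, mean = 74.0217
Σfm² = 708558.75
Σf(m − x̄)² = Σfm² − (Σfm)²/n = 708558.75 − 8512.5²/115 = 78448.6957
Population variance = 78448.6957 / 115 = 682.1626
Standard deviation = √682.1626 = 26.1182

26.12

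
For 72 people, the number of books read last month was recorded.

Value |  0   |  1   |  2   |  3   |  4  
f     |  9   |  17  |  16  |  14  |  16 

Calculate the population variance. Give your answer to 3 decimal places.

1.796

Values: 0, 1, 2, 3, 4
n = 72, Σfx = 155, mean = 2.1528
Σfx² = 463
Σf(x − x̄)² = Σfx² − (Σfx)²/n = 463 − 155²/72 = 129.3194
Population variance = 129.3194 / 72 = 1.7961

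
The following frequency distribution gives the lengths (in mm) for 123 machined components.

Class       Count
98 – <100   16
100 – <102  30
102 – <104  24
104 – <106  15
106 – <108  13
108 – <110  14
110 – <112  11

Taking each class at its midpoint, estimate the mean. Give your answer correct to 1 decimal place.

104.1

Midpoints: 99, 101, 103, 105, 107, 109, 111
Σfm = 16×99 + 30×101 + 24×103 + 15×105 + 13×107 + 14×109 + 11×111 = 12799
n = Σf = 123
Mean = 12799 / 123 = 104.0569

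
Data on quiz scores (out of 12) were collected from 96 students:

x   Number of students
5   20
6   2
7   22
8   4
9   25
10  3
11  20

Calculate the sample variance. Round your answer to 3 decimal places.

4.492

Values: 5, 6, 7, 8, 9, 10, 11
n = 96, Σfx = 773, mean = 8.0521
Σfx² = 6651
Σf(x − x̄)² = Σfx² − (Σfx)²/n = 6651 − 773²/96 = 426.7396
Sample variance = 426.7396 / 95 = 4.4920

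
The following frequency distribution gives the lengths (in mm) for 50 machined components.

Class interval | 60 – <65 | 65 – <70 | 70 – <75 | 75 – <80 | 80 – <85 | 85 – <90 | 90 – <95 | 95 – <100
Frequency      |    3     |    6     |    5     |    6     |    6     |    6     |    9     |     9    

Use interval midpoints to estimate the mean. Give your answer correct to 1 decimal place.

Midpoints: 62.5, 67.5, 72.5, 77.5, 82.5, 87.5, 92.5, 97.5
Σfm = 3×62.5 + 6×67.5 + 5×72.5 + 6×77.5 + 6×82.5 + 6×87.5 + 9×92.5 + 9×97.5 = 4150
n = Σf = 50
Mean = 4150 / 50 = 83.0000

83.0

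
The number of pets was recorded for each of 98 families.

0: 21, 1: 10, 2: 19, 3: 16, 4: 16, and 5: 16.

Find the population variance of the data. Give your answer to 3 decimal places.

3.043

Values: 0, 1, 2, 3, 4, 5
n = 98, Σfx = 240, mean = 2.4490
Σfx² = 886
Σf(x − x̄)² = Σfx² − (Σfx)²/n = 886 − 240²/98 = 298.2449
Population variance = 298.2449 / 98 = 3.0433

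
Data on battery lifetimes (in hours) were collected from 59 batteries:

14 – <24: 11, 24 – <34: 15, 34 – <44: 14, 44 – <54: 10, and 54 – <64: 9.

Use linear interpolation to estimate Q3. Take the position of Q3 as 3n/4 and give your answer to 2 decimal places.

48.25

Cumulative frequencies: 11, 26, 40, 50, 59
n = 59; position = 3n/4 = 44.25.
This falls in the class 44 – <54: L = 44, F = 40, f = 10, h = 10.
Upper quartile ≈ 44 + ((44.25 − 40) / 10) × 10 = 48.2500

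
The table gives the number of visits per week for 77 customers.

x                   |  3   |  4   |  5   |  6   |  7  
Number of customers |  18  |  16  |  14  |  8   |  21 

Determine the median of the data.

5

Cumulative frequencies: 18, 34, 48, 56, 77
n = 77, so the median is the value in position (n+1)/2 = 39.
Position 39 falls at value 5.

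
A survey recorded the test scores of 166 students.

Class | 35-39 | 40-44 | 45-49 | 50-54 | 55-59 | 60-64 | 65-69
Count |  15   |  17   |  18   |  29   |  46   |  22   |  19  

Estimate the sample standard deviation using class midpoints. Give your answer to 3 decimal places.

Midpoints: 37, 42, 47, 52, 57, 62, 67
n = 166, Σfm = 8882, mean = 53.5060
Σfm² = 488014
Σf(m − x̄)² = Σfm² − (Σfm)²/n = 488014 − 8882²/166 = 12773.4940
Sample variance = 12773.4940 / 165 = 77.4151
Standard deviation = √77.4151 = 8.7986

8.799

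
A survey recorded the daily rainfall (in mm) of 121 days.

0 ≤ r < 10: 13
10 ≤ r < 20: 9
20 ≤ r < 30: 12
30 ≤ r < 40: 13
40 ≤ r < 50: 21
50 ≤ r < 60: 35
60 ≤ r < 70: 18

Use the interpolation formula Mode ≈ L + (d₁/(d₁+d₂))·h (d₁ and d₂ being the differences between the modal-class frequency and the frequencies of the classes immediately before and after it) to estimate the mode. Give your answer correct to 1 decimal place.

Modal class: 50 ≤ r < 60 (highest frequency 35).
d₁ = 35 − 21 = 14, d₂ = 35 − 18 = 17
Mode ≈ 50 + (14/(14+17)) × 10 = 50 + 4.5161 = 54.5161

54.5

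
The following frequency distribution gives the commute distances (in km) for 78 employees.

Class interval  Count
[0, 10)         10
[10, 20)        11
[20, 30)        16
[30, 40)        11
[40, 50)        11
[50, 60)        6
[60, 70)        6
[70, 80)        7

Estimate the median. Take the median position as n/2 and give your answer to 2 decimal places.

31.82

Cumulative frequencies: 10, 21, 37, 48, 59, 65, 71, 78
n = 78; position = n/2 = 39.
This falls in the class [30, 40): L = 30, F = 37, f = 11, h = 10.
Median ≈ 30 + ((39 − 37) / 11) × 10 = 31.8182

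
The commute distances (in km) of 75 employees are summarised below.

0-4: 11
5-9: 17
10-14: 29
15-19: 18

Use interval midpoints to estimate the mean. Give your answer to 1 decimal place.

10.6

Midpoints: 2, 7, 12, 17
Σfm = 11×2 + 17×7 + 29×12 + 18×17 = 795
n = Σf = 75
Mean = 795 / 75 = 10.6000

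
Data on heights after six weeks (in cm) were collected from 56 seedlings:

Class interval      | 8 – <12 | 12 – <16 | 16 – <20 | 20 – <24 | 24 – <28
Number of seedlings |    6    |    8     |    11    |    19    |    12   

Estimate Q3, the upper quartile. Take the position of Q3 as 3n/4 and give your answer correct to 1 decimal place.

Cumulative frequencies: 6, 14, 25, 44, 56
n = 56; position = 3n/4 = 42.
This falls in the class 20 – <24: L = 20, F = 25, f = 19, h = 4.
Upper quartile ≈ 20 + ((42 − 25) / 19) × 4 = 23.5789

23.6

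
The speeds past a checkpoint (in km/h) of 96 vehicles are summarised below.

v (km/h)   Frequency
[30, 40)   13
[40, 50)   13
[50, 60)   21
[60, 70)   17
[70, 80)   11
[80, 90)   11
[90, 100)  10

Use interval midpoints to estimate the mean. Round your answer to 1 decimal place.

Midpoints: 35, 45, 55, 65, 75, 85, 95
Σfm = 13×35 + 13×45 + 21×55 + 17×65 + 11×75 + 11×85 + 10×95 = 6010
n = Σf = 96
Mean = 6010 / 96 = 62.6042

62.6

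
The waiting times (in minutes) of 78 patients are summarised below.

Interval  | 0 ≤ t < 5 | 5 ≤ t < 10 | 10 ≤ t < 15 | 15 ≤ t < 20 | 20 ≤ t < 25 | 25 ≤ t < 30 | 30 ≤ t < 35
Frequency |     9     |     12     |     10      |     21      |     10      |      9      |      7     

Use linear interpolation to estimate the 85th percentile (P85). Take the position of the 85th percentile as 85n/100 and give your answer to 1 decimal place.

Cumulative frequencies: 9, 21, 31, 52, 62, 71, 78
n = 78; position = 85n/100 = 66.3.
This falls in the class 25 ≤ t < 30: L = 25, F = 62, f = 9, h = 5.
85th percentile ≈ 25 + ((66.3 − 62) / 9) × 5 = 27.3889

27.4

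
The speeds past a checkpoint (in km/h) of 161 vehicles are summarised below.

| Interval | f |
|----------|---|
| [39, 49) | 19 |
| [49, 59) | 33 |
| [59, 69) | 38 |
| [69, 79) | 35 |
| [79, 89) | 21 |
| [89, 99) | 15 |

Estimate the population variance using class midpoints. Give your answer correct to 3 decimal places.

Midpoints: 44, 54, 64, 74, 84, 94
n = 161, Σfm = 10814, mean = 67.1677
Σfm² = 761036
Σf(m − x̄)² = Σfm² − (Σfm)²/n = 761036 − 10814²/161 = 34684.4720
Population variance = 34684.4720 / 161 = 215.4315

215.432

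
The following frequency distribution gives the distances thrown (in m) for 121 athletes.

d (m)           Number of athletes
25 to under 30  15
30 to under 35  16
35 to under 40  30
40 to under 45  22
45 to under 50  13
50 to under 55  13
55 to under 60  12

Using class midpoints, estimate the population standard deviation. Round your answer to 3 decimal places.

Midpoints: 27.5, 32.5, 37.5, 42.5, 47.5, 52.5, 57.5
n = 121, Σfm = 4982.5, mean = 41.1777
Σfm² = 215006.25
Σf(m − x̄)² = Σfm² − (Σfm)²/n = 215006.25 − 4982.5²/121 = 9838.4298
Population variance = 9838.4298 / 121 = 81.3093
Standard deviation = √81.3093 = 9.0172

9.017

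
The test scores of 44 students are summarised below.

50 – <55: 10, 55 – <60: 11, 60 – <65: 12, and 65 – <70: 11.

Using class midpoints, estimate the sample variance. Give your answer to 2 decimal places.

30.76

Midpoints: 52.5, 57.5, 62.5, 67.5
n = 44, Σfm = 2650, mean = 60.2273
Σfm² = 160925
Σf(m − x̄)² = Σfm² − (Σfm)²/n = 160925 − 2650²/44 = 1322.7273
Sample variance = 1322.7273 / 43 = 30.7611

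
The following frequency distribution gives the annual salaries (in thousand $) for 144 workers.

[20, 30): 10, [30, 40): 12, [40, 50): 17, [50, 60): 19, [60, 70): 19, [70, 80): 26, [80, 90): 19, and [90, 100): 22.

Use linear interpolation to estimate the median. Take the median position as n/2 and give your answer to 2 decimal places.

67.37

Cumulative frequencies: 10, 22, 39, 58, 77, 103, 122, 144
n = 144; position = n/2 = 72.
This falls in the class [60, 70): L = 60, F = 58, f = 19, h = 10.
Median ≈ 60 + ((72 − 58) / 19) × 10 = 67.3684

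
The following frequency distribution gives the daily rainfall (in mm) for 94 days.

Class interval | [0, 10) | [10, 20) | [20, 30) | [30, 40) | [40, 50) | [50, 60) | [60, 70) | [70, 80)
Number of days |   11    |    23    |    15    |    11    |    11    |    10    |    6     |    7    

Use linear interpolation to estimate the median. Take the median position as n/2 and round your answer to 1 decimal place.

28.7

Cumulative frequencies: 11, 34, 49, 60, 71, 81, 87, 94
n = 94; position = n/2 = 47.
This falls in the class [20, 30): L = 20, F = 34, f = 15, h = 10.
Median ≈ 20 + ((47 − 34) / 15) × 10 = 28.6667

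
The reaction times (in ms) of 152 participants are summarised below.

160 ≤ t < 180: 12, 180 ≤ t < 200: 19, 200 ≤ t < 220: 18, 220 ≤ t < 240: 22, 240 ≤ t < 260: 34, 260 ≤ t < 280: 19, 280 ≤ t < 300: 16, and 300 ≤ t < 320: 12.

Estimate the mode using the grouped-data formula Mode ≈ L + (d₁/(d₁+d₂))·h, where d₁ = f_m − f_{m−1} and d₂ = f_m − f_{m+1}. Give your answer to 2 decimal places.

Modal class: 240 ≤ t < 260 (highest frequency 34).
d₁ = 34 − 22 = 12, d₂ = 34 − 19 = 15
Mode ≈ 240 + (12/(12+15)) × 20 = 240 + 8.8889 = 248.8889

248.89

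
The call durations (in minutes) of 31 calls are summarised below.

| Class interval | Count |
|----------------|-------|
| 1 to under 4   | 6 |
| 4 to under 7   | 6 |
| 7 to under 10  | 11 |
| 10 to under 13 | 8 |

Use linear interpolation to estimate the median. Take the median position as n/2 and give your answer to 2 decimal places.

Cumulative frequencies: 6, 12, 23, 31
n = 31; position = n/2 = 15.5.
This falls in the class 7 to under 10: L = 7, F = 12, f = 11, h = 3.
Median ≈ 7 + ((15.5 − 12) / 11) × 3 = 7.9545

7.95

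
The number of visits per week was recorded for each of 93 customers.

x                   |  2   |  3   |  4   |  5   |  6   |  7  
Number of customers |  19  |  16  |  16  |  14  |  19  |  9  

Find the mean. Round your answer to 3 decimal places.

Values: 2, 3, 4, 5, 6, 7
Σfx = 19×2 + 16×3 + 16×4 + 14×5 + 19×6 + 9×7 = 397
n = Σf = 93
Mean = 397 / 93 = 4.2688

4.269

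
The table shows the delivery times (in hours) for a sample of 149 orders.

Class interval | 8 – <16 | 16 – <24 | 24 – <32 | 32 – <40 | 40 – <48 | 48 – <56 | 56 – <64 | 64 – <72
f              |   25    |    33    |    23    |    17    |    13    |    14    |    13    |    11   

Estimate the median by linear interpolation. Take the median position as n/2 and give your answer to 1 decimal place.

Cumulative frequencies: 25, 58, 81, 98, 111, 125, 138, 149
n = 149; position = n/2 = 74.5.
This falls in the class 24 – <32: L = 24, F = 58, f = 23, h = 8.
Median ≈ 24 + ((74.5 − 58) / 23) × 8 = 29.7391

29.7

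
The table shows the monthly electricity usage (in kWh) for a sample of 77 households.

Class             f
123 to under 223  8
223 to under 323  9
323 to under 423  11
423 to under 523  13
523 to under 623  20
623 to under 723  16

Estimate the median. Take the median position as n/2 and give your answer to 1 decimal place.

Cumulative frequencies: 8, 17, 28, 41, 61, 77
n = 77; position = n/2 = 38.5.
This falls in the class 423 to under 523: L = 423, F = 28, f = 13, h = 100.
Median ≈ 423 + ((38.5 − 28) / 13) × 100 = 503.7692

503.8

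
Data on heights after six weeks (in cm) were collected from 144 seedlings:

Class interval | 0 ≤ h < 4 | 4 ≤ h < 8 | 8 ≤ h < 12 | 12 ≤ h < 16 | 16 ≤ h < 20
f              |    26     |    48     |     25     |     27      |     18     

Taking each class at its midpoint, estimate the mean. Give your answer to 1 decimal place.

Midpoints: 2, 6, 10, 14, 18
Σfm = 26×2 + 48×6 + 25×10 + 27×14 + 18×18 = 1292
n = Σf = 144
Mean = 1292 / 144 = 8.9722

9.0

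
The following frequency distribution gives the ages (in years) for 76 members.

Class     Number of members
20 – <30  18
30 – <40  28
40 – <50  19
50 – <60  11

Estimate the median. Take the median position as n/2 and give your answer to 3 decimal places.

Cumulative frequencies: 18, 46, 65, 76
n = 76; position = n/2 = 38.
This falls in the class 30 – <40: L = 30, F = 18, f = 28, h = 10.
Median ≈ 30 + ((38 − 18) / 28) × 10 = 37.1429

37.143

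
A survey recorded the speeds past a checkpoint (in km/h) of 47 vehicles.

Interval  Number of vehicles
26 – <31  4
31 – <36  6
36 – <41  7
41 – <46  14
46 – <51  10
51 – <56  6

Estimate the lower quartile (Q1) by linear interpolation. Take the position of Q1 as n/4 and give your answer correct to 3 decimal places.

Cumulative frequencies: 4, 10, 17, 31, 41, 47
n = 47; position = n/4 = 11.75.
This falls in the class 36 – <41: L = 36, F = 10, f = 7, h = 5.
Lower quartile ≈ 36 + ((11.75 − 10) / 7) × 5 = 37.2500

37.250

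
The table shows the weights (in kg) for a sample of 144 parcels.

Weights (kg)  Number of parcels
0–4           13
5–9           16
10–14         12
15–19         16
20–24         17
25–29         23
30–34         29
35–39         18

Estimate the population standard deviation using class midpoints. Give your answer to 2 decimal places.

Midpoints: 2, 7, 12, 17, 22, 27, 32, 37
n = 144, Σfm = 3143, mean = 21.8264
Σfm² = 86521
Σf(m − x̄)² = Σfm² − (Σfm)²/n = 86521 − 3143²/144 = 17920.6597
Population variance = 17920.6597 / 144 = 124.4490
Standard deviation = √124.4490 = 11.1557

11.16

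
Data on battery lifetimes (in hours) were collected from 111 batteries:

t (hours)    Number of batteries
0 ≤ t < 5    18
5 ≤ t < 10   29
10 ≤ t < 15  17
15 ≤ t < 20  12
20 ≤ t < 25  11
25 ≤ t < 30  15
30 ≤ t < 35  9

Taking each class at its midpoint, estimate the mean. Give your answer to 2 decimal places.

14.75

Midpoints: 2.5, 7.5, 12.5, 17.5, 22.5, 27.5, 32.5
Σfm = 18×2.5 + 29×7.5 + 17×12.5 + 12×17.5 + 11×22.5 + 15×27.5 + 9×32.5 = 1637.5
n = Σf = 111
Mean = 1637.5 / 111 = 14.7523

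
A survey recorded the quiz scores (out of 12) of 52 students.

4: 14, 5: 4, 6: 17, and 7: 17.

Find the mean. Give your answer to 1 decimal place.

Values: 4, 5, 6, 7
Σfx = 14×4 + 4×5 + 17×6 + 17×7 = 297
n = Σf = 52
Mean = 297 / 52 = 5.7115

5.7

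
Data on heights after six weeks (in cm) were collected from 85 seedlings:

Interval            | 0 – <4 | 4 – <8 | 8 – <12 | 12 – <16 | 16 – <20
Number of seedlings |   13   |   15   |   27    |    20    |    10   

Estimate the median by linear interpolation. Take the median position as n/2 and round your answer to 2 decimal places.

10.15

Cumulative frequencies: 13, 28, 55, 75, 85
n = 85; position = n/2 = 42.5.
This falls in the class 8 – <12: L = 8, F = 28, f = 27, h = 4.
Median ≈ 8 + ((42.5 − 28) / 27) × 4 = 10.1481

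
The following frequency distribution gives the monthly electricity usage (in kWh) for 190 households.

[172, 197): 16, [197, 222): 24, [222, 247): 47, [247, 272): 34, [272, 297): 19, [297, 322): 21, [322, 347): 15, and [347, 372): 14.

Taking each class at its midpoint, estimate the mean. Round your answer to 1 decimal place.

Midpoints: 184.5, 209.5, 234.5, 259.5, 284.5, 309.5, 334.5, 359.5
Σfm = 16×184.5 + 24×209.5 + 47×234.5 + 34×259.5 + 19×284.5 + 21×309.5 + 15×334.5 + 14×359.5 = 49780
n = Σf = 190
Mean = 49780 / 190 = 262.0000

262.0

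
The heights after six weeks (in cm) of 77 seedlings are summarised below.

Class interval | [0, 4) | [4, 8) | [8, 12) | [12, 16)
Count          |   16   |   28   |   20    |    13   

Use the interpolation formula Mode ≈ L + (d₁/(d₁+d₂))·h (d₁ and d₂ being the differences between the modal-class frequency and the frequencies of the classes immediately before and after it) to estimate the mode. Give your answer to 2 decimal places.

Modal class: [4, 8) (highest frequency 28).
d₁ = 28 − 16 = 12, d₂ = 28 − 20 = 8
Mode ≈ 4 + (12/(12+8)) × 4 = 4 + 2.4000 = 6.4000

6.40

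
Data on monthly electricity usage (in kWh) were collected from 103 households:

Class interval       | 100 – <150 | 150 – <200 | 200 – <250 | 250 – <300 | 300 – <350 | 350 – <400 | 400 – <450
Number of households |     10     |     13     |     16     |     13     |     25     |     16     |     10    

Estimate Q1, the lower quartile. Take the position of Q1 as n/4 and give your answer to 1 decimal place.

Cumulative frequencies: 10, 23, 39, 52, 77, 93, 103
n = 103; position = n/4 = 25.75.
This falls in the class 200 – <250: L = 200, F = 23, f = 16, h = 50.
Lower quartile ≈ 200 + ((25.75 − 23) / 16) × 50 = 208.5938

208.6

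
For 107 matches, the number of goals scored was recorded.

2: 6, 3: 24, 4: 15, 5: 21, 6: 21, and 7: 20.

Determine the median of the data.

5

Cumulative frequencies: 6, 30, 45, 66, 87, 107
n = 107, so the median is the value in position (n+1)/2 = 54.
Position 54 falls at value 5.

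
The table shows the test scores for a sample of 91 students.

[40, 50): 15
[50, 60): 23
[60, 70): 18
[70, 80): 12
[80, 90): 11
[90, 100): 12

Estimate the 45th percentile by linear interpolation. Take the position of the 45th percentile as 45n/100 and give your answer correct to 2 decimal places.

61.64

Cumulative frequencies: 15, 38, 56, 68, 79, 91
n = 91; position = 45n/100 = 40.95.
This falls in the class [60, 70): L = 60, F = 38, f = 18, h = 10.
45th percentile ≈ 60 + ((40.95 − 38) / 18) × 10 = 61.6389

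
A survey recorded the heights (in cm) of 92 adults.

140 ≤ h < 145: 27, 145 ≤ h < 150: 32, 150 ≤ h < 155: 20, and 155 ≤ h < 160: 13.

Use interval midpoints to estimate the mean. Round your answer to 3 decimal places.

Midpoints: 142.5, 147.5, 152.5, 157.5
Σfm = 27×142.5 + 32×147.5 + 20×152.5 + 13×157.5 = 13665
n = Σf = 92
Mean = 13665 / 92 = 148.5326

148.533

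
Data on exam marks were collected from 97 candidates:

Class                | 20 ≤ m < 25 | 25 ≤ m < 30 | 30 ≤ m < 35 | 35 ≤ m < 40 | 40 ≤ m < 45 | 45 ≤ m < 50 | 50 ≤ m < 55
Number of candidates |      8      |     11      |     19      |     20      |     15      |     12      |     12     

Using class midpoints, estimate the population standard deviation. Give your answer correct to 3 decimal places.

8.866

Midpoints: 22.5, 27.5, 32.5, 37.5, 42.5, 47.5, 52.5
n = 97, Σfm = 3687.5, mean = 38.0155
Σfm² = 147806.25
Σf(m − x̄)² = Σfm² − (Σfm)²/n = 147806.25 − 3687.5²/97 = 7624.2268
Population variance = 7624.2268 / 97 = 78.6003
Standard deviation = √78.6003 = 8.8657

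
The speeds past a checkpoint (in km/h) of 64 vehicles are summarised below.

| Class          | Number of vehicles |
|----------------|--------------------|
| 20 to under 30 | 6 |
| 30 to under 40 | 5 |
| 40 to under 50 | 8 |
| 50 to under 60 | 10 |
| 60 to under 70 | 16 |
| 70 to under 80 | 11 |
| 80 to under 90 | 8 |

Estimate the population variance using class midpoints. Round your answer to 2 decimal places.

317.87

Midpoints: 25, 35, 45, 55, 65, 75, 85
n = 64, Σfm = 3780, mean = 59.0625
Σfm² = 243600
Σf(m − x̄)² = Σfm² − (Σfm)²/n = 243600 − 3780²/64 = 20343.7500
Population variance = 20343.7500 / 64 = 317.8711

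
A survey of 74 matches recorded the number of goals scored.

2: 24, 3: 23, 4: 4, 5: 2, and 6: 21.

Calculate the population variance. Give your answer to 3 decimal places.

Values: 2, 3, 4, 5, 6
n = 74, Σfx = 269, mean = 3.6351
Σfx² = 1173
Σf(x − x̄)² = Σfx² − (Σfx)²/n = 1173 − 269²/74 = 195.1486
Population variance = 195.1486 / 74 = 2.6371

2.637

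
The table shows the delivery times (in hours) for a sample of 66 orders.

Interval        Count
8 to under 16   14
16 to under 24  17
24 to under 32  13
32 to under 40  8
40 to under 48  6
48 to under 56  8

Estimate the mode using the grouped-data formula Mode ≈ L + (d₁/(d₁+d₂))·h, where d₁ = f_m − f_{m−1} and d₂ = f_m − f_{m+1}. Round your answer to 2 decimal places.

Modal class: 16 to under 24 (highest frequency 17).
d₁ = 17 − 14 = 3, d₂ = 17 − 13 = 4
Mode ≈ 16 + (3/(3+4)) × 8 = 16 + 3.4286 = 19.4286

19.43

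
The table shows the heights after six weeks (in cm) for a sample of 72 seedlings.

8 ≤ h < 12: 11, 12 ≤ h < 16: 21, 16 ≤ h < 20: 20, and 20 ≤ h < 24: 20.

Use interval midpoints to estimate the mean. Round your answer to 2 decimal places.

Midpoints: 10, 14, 18, 22
Σfm = 11×10 + 21×14 + 20×18 + 20×22 = 1204
n = Σf = 72
Mean = 1204 / 72 = 16.7222

16.72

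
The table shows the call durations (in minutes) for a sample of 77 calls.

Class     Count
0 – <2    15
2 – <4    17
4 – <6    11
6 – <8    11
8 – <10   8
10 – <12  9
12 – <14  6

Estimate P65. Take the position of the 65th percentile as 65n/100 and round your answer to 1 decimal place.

Cumulative frequencies: 15, 32, 43, 54, 62, 71, 77
n = 77; position = 65n/100 = 50.05.
This falls in the class 6 – <8: L = 6, F = 43, f = 11, h = 2.
65th percentile ≈ 6 + ((50.05 − 43) / 11) × 2 = 7.2818

7.3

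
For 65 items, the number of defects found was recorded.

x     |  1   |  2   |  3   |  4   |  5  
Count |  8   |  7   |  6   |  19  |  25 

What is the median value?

Cumulative frequencies: 8, 15, 21, 40, 65
n = 65, so the median is the value in position (n+1)/2 = 33.
Position 33 falls at value 4.

4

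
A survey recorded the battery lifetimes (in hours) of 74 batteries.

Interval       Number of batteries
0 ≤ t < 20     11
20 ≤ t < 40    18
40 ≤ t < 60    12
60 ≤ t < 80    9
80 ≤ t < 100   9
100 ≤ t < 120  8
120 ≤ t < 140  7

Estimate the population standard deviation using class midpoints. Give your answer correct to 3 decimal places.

Midpoints: 10, 30, 50, 70, 90, 110, 130
n = 74, Σfm = 4480, mean = 60.5405
Σfm² = 379400
Σf(m − x̄)² = Σfm² − (Σfm)²/n = 379400 − 4480²/74 = 108178.3784
Population variance = 108178.3784 / 74 = 1461.8700
Standard deviation = √1461.8700 = 38.2344

38.234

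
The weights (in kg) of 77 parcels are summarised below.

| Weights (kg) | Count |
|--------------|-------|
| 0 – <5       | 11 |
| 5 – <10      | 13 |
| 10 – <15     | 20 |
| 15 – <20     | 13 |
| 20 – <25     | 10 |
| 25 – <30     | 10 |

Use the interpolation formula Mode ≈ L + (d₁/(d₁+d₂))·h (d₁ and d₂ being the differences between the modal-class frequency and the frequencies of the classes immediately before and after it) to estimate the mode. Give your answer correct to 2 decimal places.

Modal class: 10 – <15 (highest frequency 20).
d₁ = 20 − 13 = 7, d₂ = 20 − 13 = 7
Mode ≈ 10 + (7/(7+7)) × 5 = 10 + 2.5000 = 12.5000

12.50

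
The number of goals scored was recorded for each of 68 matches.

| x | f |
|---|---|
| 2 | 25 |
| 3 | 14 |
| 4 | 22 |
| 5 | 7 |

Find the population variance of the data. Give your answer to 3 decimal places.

Values: 2, 3, 4, 5
n = 68, Σfx = 215, mean = 3.1618
Σfx² = 753
Σf(x − x̄)² = Σfx² − (Σfx)²/n = 753 − 215²/68 = 73.2206
Population variance = 73.2206 / 68 = 1.0768

1.077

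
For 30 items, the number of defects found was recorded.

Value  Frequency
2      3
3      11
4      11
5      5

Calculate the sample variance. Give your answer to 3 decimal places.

Values: 2, 3, 4, 5
n = 30, Σfx = 108, mean = 3.6000
Σfx² = 412
Σf(x − x̄)² = Σfx² − (Σfx)²/n = 412 − 108²/30 = 23.2000
Sample variance = 23.2000 / 29 = 0.8000

0.800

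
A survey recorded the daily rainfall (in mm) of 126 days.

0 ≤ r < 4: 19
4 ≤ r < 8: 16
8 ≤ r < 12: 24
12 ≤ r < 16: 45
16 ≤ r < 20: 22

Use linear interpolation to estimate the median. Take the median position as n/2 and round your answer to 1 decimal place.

12.4

Cumulative frequencies: 19, 35, 59, 104, 126
n = 126; position = n/2 = 63.
This falls in the class 12 ≤ r < 16: L = 12, F = 59, f = 45, h = 4.
Median ≈ 12 + ((63 − 59) / 45) × 4 = 12.3556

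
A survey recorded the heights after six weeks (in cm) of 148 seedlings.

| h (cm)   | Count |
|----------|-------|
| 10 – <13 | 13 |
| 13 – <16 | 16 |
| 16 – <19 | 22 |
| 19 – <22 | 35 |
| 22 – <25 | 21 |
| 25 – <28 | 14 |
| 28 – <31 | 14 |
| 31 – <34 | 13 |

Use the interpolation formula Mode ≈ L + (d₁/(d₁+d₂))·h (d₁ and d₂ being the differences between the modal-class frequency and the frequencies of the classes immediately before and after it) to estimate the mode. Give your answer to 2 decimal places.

20.44

Modal class: 19 – <22 (highest frequency 35).
d₁ = 35 − 22 = 13, d₂ = 35 − 21 = 14
Mode ≈ 19 + (13/(13+14)) × 3 = 19 + 1.4444 = 20.4444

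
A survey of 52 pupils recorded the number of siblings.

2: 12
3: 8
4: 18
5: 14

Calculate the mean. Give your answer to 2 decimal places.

3.65

Values: 2, 3, 4, 5
Σfx = 12×2 + 8×3 + 18×4 + 14×5 = 190
n = Σf = 52
Mean = 190 / 52 = 3.6538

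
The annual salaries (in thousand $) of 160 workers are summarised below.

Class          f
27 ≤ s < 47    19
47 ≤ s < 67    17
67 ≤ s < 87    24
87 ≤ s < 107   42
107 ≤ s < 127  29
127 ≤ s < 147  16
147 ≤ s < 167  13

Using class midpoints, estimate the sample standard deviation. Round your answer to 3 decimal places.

34.444

Midpoints: 37, 57, 77, 97, 117, 137, 157
n = 160, Σfm = 15220, mean = 95.1250
Σfm² = 1636440
Σf(m − x̄)² = Σfm² − (Σfm)²/n = 1636440 − 15220²/160 = 188637.5000
Sample variance = 188637.5000 / 159 = 1186.3994
Standard deviation = √1186.3994 = 34.4441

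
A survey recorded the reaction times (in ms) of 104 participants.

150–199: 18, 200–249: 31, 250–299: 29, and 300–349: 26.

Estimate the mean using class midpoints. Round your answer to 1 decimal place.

Midpoints: 174.5, 224.5, 274.5, 324.5
Σfm = 18×174.5 + 31×224.5 + 29×274.5 + 26×324.5 = 26498
n = Σf = 104
Mean = 26498 / 104 = 254.7885

254.8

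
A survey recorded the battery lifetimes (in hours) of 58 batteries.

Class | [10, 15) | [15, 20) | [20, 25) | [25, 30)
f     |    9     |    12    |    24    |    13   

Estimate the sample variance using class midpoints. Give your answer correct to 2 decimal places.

24.57

Midpoints: 12.5, 17.5, 22.5, 27.5
n = 58, Σfm = 1220, mean = 21.0345
Σfm² = 27062.5
Σf(m − x̄)² = Σfm² − (Σfm)²/n = 27062.5 − 1220²/58 = 1400.4310
Sample variance = 1400.4310 / 57 = 24.5690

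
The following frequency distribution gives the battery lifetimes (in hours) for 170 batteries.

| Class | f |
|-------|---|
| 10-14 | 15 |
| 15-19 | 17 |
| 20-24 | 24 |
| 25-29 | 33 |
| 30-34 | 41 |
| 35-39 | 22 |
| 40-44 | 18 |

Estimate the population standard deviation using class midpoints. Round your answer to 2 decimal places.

8.66

Midpoints: 12, 17, 22, 27, 32, 37, 42
n = 170, Σfm = 4770, mean = 28.0588
Σfm² = 146600
Σf(m − x̄)² = Σfm² − (Σfm)²/n = 146600 − 4770²/170 = 12759.4118
Population variance = 12759.4118 / 170 = 75.0554
Standard deviation = √75.0554 = 8.6634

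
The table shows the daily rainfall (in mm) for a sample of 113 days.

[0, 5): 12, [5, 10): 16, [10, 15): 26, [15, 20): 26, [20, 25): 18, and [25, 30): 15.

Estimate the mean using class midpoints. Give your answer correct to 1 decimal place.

Midpoints: 2.5, 7.5, 12.5, 17.5, 22.5, 27.5
Σfm = 12×2.5 + 16×7.5 + 26×12.5 + 26×17.5 + 18×22.5 + 15×27.5 = 1747.5
n = Σf = 113
Mean = 1747.5 / 113 = 15.4646

15.5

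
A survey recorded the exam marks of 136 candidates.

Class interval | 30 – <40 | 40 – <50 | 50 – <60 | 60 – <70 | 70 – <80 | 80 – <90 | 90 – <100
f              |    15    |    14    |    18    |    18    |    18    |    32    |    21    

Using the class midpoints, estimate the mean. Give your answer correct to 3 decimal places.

68.971

Midpoints: 35, 45, 55, 65, 75, 85, 95
Σfm = 15×35 + 14×45 + 18×55 + 18×65 + 18×75 + 32×85 + 21×95 = 9380
n = Σf = 136
Mean = 9380 / 136 = 68.9706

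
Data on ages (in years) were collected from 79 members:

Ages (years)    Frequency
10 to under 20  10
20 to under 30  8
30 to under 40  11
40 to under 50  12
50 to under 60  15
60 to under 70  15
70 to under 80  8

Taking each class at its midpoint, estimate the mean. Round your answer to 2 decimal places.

46.52

Midpoints: 15, 25, 35, 45, 55, 65, 75
Σfm = 10×15 + 8×25 + 11×35 + 12×45 + 15×55 + 15×65 + 8×75 = 3675
n = Σf = 79
Mean = 3675 / 79 = 46.5190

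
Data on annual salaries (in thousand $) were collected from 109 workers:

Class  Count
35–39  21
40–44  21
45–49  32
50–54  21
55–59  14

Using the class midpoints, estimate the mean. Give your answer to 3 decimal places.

Midpoints: 37, 42, 47, 52, 57
Σfm = 21×37 + 21×42 + 32×47 + 21×52 + 14×57 = 5053
n = Σf = 109
Mean = 5053 / 109 = 46.3578

46.358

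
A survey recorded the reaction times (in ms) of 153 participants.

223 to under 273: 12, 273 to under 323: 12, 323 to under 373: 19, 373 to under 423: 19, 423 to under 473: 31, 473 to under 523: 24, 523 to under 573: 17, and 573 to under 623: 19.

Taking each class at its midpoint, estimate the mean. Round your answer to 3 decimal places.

439.503

Midpoints: 248, 298, 348, 398, 448, 498, 548, 598
Σfm = 12×248 + 12×298 + 19×348 + 19×398 + 31×448 + 24×498 + 17×548 + 19×598 = 67244
n = Σf = 153
Mean = 67244 / 153 = 439.5033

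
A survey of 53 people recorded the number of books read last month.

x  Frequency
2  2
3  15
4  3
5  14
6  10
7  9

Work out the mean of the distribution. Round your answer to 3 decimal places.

4.792

Values: 2, 3, 4, 5, 6, 7
Σfx = 2×2 + 15×3 + 3×4 + 14×5 + 10×6 + 9×7 = 254
n = Σf = 53
Mean = 254 / 53 = 4.7925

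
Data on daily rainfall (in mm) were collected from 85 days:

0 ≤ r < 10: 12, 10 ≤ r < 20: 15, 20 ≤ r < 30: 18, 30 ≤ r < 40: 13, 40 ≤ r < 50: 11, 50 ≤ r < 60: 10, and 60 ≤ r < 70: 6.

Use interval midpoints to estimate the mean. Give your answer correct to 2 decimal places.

Midpoints: 5, 15, 25, 35, 45, 55, 65
Σfm = 12×5 + 15×15 + 18×25 + 13×35 + 11×45 + 10×55 + 6×65 = 2625
n = Σf = 85
Mean = 2625 / 85 = 30.8824

30.88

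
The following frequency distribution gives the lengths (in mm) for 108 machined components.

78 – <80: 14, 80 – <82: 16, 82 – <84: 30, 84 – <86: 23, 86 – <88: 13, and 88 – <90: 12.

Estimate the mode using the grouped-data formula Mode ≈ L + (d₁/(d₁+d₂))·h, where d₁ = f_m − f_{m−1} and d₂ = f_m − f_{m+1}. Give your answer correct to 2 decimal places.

Modal class: 82 – <84 (highest frequency 30).
d₁ = 30 − 16 = 14, d₂ = 30 − 23 = 7
Mode ≈ 82 + (14/(14+7)) × 2 = 82 + 1.3333 = 83.3333

83.33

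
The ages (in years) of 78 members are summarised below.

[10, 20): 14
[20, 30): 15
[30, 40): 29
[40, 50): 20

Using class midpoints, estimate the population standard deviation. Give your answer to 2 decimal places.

Midpoints: 15, 25, 35, 45
n = 78, Σfm = 2500, mean = 32.0513
Σfm² = 88550
Σf(m − x̄)² = Σfm² − (Σfm)²/n = 88550 − 2500²/78 = 8421.7949
Population variance = 8421.7949 / 78 = 107.9717
Standard deviation = √107.9717 = 10.3909

10.39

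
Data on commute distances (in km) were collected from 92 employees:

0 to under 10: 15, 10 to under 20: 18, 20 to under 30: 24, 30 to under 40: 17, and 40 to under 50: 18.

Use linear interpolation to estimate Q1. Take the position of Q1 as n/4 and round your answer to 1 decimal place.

14.4

Cumulative frequencies: 15, 33, 57, 74, 92
n = 92; position = n/4 = 23.
This falls in the class 10 to under 20: L = 10, F = 15, f = 18, h = 10.
Lower quartile ≈ 10 + ((23 − 15) / 18) × 10 = 14.4444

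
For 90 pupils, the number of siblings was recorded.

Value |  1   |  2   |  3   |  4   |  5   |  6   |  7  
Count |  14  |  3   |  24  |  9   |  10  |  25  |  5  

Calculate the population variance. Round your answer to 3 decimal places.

Values: 1, 2, 3, 4, 5, 6, 7
n = 90, Σfx = 363, mean = 4.0333
Σfx² = 1781
Σf(x − x̄)² = Σfx² − (Σfx)²/n = 1781 − 363²/90 = 316.9000
Population variance = 316.9000 / 90 = 3.5211

3.521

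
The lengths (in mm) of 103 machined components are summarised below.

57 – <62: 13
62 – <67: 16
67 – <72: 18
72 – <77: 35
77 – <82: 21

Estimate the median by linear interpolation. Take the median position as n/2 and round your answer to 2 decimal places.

Cumulative frequencies: 13, 29, 47, 82, 103
n = 103; position = n/2 = 51.5.
This falls in the class 72 – <77: L = 72, F = 47, f = 35, h = 5.
Median ≈ 72 + ((51.5 − 47) / 35) × 5 = 72.6429

72.64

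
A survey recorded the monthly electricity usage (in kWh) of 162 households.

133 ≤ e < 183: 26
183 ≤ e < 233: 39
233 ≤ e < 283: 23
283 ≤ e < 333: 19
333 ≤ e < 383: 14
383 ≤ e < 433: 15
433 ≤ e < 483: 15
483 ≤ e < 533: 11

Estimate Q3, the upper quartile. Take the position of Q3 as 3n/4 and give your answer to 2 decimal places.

384.67

Cumulative frequencies: 26, 65, 88, 107, 121, 136, 151, 162
n = 162; position = 3n/4 = 121.5.
This falls in the class 383 ≤ e < 433: L = 383, F = 121, f = 15, h = 50.
Upper quartile ≈ 383 + ((121.5 − 121) / 15) × 50 = 384.6667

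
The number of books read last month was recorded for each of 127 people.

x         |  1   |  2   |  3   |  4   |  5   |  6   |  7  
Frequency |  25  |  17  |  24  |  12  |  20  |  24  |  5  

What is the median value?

Cumulative frequencies: 25, 42, 66, 78, 98, 122, 127
n = 127, so the median is the value in position (n+1)/2 = 64.
Position 64 falls at value 3.

3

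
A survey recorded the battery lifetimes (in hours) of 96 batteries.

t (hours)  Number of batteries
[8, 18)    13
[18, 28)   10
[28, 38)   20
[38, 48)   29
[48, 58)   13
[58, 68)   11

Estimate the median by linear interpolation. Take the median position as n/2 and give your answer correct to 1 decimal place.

39.7

Cumulative frequencies: 13, 23, 43, 72, 85, 96
n = 96; position = n/2 = 48.
This falls in the class [38, 48): L = 38, F = 43, f = 29, h = 10.
Median ≈ 38 + ((48 − 43) / 29) × 10 = 39.7241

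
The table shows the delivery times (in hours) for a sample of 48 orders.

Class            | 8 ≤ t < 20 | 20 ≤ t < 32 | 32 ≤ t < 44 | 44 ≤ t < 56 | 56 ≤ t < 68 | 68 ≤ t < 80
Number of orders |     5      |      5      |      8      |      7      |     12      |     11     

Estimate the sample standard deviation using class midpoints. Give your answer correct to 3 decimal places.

Midpoints: 14, 26, 38, 50, 62, 74
n = 48, Σfm = 2412, mean = 50.2500
Σfm² = 139776
Σf(m − x̄)² = Σfm² − (Σfm)²/n = 139776 − 2412²/48 = 18573.0000
Sample variance = 18573.0000 / 47 = 395.1702
Standard deviation = √395.1702 = 19.8789

19.879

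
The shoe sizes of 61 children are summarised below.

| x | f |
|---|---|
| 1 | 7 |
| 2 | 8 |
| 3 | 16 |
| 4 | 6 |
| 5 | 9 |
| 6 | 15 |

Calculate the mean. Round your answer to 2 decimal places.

3.77

Values: 1, 2, 3, 4, 5, 6
Σfx = 7×1 + 8×2 + 16×3 + 6×4 + 9×5 + 15×6 = 230
n = Σf = 61
Mean = 230 / 61 = 3.7705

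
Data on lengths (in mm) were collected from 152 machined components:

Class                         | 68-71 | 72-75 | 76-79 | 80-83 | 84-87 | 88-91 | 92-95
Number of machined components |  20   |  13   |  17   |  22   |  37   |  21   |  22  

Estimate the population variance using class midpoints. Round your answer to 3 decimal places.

Midpoints: 69.5, 73.5, 77.5, 81.5, 85.5, 89.5, 93.5
n = 152, Σfm = 12556, mean = 82.6053
Σfm² = 1046094
Σf(m − x̄)² = Σfm² − (Σfm)²/n = 1046094 − 12556²/152 = 8902.3158
Population variance = 8902.3158 / 152 = 58.5679

58.568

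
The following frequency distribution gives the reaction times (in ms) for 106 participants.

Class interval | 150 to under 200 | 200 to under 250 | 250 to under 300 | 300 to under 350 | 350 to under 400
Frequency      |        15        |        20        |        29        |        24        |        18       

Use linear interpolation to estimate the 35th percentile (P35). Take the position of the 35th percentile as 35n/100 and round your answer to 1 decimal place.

253.6

Cumulative frequencies: 15, 35, 64, 88, 106
n = 106; position = 35n/100 = 37.1.
This falls in the class 250 to under 300: L = 250, F = 35, f = 29, h = 50.
35th percentile ≈ 250 + ((37.1 − 35) / 29) × 50 = 253.6207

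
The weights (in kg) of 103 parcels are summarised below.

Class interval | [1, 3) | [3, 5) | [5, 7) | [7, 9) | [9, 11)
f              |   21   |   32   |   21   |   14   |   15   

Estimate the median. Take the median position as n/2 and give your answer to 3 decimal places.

Cumulative frequencies: 21, 53, 74, 88, 103
n = 103; position = n/2 = 51.5.
This falls in the class [3, 5): L = 3, F = 21, f = 32, h = 2.
Median ≈ 3 + ((51.5 − 21) / 32) × 2 = 4.9062

4.906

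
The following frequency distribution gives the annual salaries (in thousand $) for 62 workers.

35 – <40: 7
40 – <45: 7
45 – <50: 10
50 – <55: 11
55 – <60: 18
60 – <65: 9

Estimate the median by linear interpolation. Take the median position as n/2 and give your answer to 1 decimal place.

Cumulative frequencies: 7, 14, 24, 35, 53, 62
n = 62; position = n/2 = 31.
This falls in the class 50 – <55: L = 50, F = 24, f = 11, h = 5.
Median ≈ 50 + ((31 − 24) / 11) × 5 = 53.1818

53.2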